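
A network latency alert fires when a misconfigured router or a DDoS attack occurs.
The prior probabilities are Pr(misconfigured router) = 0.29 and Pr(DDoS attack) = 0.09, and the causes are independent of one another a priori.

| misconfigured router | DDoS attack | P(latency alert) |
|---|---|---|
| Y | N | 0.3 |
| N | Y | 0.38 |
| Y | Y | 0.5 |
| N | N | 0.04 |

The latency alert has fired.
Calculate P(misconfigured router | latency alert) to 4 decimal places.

P(misconfigured router | latency alert) ≈ 0.6479

Sum P(latency alert|·) weighted by the priors over the 4 (misconfigured router, DDoS attack) configurations:
  P(latency alert) = 0.04·0.71·0.91 + 0.38·0.71·0.09 + 0.3·0.29·0.91 + 0.5·0.29·0.09
        = 0.025844 + 0.024282 + 0.079170 + 0.013050 = 0.142346
Configurations with misconfigured router contribute 0.092220, so
  P(misconfigured router | latency alert) = 0.092220 / 0.142346 ≈ 0.6479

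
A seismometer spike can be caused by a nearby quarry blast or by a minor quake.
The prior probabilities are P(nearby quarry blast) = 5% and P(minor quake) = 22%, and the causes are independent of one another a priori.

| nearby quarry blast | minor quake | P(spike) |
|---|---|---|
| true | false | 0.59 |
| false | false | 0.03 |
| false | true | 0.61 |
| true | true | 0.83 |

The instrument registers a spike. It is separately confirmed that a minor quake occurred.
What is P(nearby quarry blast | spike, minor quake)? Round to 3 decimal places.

Enumerate both values of nearby quarry blast and weight by the priors:
  P(spike | minor quake) = 0.61*0.95 + 0.83*0.05
        = 0.579500 + 0.041500 = 0.621000
Configurations with nearby quarry blast contribute 0.041500, so
  P(nearby quarry blast | spike, minor quake) = 0.041500 / 0.621000 ≈ 0.067

P(nearby quarry blast | spike, minor quake) ≈ 0.067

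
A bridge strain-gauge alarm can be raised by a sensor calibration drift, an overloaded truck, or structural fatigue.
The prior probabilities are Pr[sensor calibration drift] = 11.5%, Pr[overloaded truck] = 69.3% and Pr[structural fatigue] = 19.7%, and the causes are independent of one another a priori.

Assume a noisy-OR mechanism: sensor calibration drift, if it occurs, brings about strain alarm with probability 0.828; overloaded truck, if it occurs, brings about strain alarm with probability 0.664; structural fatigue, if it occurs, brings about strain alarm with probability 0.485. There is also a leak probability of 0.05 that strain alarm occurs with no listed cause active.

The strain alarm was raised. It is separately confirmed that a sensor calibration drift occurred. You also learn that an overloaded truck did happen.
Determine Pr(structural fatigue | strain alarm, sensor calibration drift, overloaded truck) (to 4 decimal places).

Pr(structural fatigue | strain alarm, sensor calibration drift, overloaded truck) ≈ 0.2014

Under noisy-OR, P(strain alarm | causes) = 1 − (1−0.05)·∏(1−qᵢ) over the active causes.
P(strain alarm | sensor calibration drift, overloaded truck) = 0.945098×0.803 + 0.971725×0.197 = 0.758914 + 0.191430 = 0.950344
The structural fatigue-present share is 0.971725×0.197 = 0.191430.
So P(structural fatigue | strain alarm, sensor calibration drift, overloaded truck) = 0.191430/0.950344 ≈ 0.2014.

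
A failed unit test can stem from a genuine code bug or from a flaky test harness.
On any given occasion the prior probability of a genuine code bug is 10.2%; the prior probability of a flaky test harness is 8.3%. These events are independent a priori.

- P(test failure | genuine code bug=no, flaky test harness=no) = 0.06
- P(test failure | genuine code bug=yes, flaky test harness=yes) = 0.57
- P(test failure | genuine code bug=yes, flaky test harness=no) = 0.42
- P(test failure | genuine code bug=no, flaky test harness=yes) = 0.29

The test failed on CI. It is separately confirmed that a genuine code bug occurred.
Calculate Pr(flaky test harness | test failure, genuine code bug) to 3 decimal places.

Pr(flaky test harness | test failure, genuine code bug) ≈ 0.109

By total probability over both values of flaky test harness:
  P(test failure | genuine code bug) = 0.42*0.917 + 0.57*0.083
        = 0.385140 + 0.047310 = 0.432450
The terms with flaky test harness present sum to 0.047310, so
  P(flaky test harness | test failure, genuine code bug) = 0.047310 / 0.432450 ≈ 0.109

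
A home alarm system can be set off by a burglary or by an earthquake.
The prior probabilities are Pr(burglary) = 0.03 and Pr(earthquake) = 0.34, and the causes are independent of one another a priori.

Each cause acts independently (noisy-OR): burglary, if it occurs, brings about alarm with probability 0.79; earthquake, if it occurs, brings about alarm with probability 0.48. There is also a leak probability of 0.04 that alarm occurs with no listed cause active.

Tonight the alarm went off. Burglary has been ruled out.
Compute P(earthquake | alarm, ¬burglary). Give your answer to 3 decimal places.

P(earthquake | alarm, ¬burglary) ≈ 0.866

Under noisy-OR, P(alarm | causes) = 1 − (1−0.04)·∏(1−qᵢ) over the active causes.
Enumerate both values of earthquake and weight by the priors:
  P(alarm | ¬burglary) = 0.04×0.66 + 0.5008×0.34
        = 0.026400 + 0.170272 = 0.196672
The terms with earthquake present sum to 0.170272, so
  P(earthquake | alarm, ¬burglary) = 0.170272 / 0.196672 ≈ 0.866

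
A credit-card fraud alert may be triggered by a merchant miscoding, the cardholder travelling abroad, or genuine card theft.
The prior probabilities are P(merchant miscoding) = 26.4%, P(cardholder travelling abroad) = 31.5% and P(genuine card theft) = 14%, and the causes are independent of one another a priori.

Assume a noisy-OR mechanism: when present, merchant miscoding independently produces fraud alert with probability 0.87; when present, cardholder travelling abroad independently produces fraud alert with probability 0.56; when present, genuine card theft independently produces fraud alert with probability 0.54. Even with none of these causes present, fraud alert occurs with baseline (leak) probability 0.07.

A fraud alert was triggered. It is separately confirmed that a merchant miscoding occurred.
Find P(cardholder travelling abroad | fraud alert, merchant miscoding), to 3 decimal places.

P(cardholder travelling abroad | fraud alert, merchant miscoding) ≈ 0.330

Under noisy-OR, P(fraud alert | causes) = 1 − (1−0.07)·∏(1−qᵢ) over the active causes.
P(fraud alert | merchant miscoding) = 0.8791·0.685·0.86 + 0.944386·0.685·0.14 + 0.946804·0.315·0.86 + 0.97553·0.315·0.14 = 0.517878 + 0.090567 + 0.256489 + 0.043021 = 0.907955
Restricting to configurations with cardholder travelling abroad present: 0.256489 + 0.043021 = 0.299510.
So P(cardholder travelling abroad | fraud alert, merchant miscoding) = 0.299510/0.907955 ≈ 0.330.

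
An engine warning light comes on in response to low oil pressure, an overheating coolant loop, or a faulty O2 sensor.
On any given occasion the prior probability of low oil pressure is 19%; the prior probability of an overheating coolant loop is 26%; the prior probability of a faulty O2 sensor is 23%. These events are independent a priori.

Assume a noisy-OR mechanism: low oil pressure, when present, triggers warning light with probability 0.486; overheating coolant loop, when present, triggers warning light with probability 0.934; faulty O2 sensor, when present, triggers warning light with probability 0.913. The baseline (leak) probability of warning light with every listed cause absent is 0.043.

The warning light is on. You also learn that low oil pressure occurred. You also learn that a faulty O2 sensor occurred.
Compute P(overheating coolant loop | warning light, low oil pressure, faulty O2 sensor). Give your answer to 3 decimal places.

P(overheating coolant loop | warning light, low oil pressure, faulty O2 sensor) ≈ 0.268

Under noisy-OR, P(warning light | causes) = 1 − (1−0.043)·∏(1−qᵢ) over the active causes.
P(warning light | low oil pressure, faulty O2 sensor) = 0.957205·0.74 + 0.997176·0.26 = 0.708332 + 0.259266 = 0.967598
The overheating coolant loop-present share is 0.997176·0.26 = 0.259266.
So P(overheating coolant loop | warning light, low oil pressure, faulty O2 sensor) = 0.259266/0.967598 ≈ 0.268.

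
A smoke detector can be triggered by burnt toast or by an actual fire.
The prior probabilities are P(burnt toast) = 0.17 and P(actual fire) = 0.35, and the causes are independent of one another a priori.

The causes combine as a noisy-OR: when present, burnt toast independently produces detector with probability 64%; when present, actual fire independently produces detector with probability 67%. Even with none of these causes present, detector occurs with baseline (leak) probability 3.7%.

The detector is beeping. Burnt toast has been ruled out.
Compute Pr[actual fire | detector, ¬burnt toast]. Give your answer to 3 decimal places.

Pr[actual fire | detector, ¬burnt toast] ≈ 0.908

Under noisy-OR, P(detector | causes) = 1 − (1−0.037)·∏(1−qᵢ) over the active causes.
P(detector | ¬burnt toast) = 0.037×0.65 + 0.68221×0.35 = 0.024050 + 0.238773 = 0.262823
Of this, 0.238773 comes from 0.68221×0.35 (the actual fire=true cases).
So P(actual fire | detector, ¬burnt toast) = 0.238773/0.262823 ≈ 0.908.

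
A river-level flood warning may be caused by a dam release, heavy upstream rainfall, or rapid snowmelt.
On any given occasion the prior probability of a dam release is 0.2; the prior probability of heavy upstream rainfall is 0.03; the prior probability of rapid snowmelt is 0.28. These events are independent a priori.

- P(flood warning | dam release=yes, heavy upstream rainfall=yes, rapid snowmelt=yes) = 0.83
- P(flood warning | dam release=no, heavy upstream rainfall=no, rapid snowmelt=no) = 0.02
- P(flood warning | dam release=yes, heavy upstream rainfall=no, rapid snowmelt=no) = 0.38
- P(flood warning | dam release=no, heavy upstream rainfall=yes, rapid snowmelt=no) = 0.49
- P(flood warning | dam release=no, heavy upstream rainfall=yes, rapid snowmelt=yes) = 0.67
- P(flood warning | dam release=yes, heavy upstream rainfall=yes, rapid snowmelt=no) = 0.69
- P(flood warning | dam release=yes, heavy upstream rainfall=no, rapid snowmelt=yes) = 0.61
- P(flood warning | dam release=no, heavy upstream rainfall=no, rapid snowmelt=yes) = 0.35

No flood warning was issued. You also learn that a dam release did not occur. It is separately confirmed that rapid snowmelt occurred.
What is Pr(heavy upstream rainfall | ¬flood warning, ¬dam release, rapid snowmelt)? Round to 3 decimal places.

Pr(heavy upstream rainfall | ¬flood warning, ¬dam release, rapid snowmelt) ≈ 0.015

P(¬flood warning | ¬dam release, rapid snowmelt) = 0.65×0.97 + 0.33×0.03 = 0.630500 + 0.009900 = 0.640400
The heavy upstream rainfall-present share is 0.33×0.03 = 0.009900.
P(heavy upstream rainfall | ¬flood warning, ¬dam release, rapid snowmelt) = 0.009900 / 0.640400 ≈ 0.015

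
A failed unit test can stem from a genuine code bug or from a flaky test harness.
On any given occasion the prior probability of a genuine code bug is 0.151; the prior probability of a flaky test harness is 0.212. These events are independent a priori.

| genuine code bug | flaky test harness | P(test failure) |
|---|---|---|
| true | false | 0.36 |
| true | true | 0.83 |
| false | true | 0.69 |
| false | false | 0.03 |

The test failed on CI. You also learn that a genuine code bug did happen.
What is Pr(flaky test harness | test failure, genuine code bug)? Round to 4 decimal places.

Pr(flaky test harness | test failure, genuine code bug) ≈ 0.3828

P(test failure | genuine code bug) = 0.36×0.788 + 0.83×0.212 = 0.283680 + 0.175960 = 0.459640
Restricting to configurations with flaky test harness present: 0.83×0.212 = 0.175960.
P(flaky test harness | test failure, genuine code bug) = 0.175960 / 0.459640 ≈ 0.3828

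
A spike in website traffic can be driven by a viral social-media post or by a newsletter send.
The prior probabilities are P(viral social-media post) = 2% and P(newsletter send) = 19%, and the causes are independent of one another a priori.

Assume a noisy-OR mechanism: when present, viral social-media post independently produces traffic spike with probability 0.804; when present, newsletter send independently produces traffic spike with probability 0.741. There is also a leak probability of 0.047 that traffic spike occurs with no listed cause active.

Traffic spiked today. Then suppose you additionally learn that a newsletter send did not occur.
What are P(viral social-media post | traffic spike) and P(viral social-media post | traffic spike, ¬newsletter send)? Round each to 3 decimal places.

P(viral social-media post | traffic spike) ≈ 0.086; P(viral social-media post | traffic spike, ¬newsletter send) ≈ 0.261

Under noisy-OR, P(traffic spike | causes) = 1 − (1−0.047)·∏(1−qᵢ) over the active causes.
For the numerator, keep only viral social-media post=true terms: 0.013174 + 0.003616 = 0.016790
The normalizing constant is 0.047·0.98·0.81 + 0.753173·0.98·0.19 + 0.813212·0.02·0.81 + 0.951622·0.02·0.19 = 0.194340
P(viral social-media post | traffic spike) = 0.016790/0.194340 ≈ 0.086

Now condition on the additional information:
P(traffic spike | ¬newsletter send) = 0.047·0.98 + 0.813212·0.02 = 0.046060 + 0.016264 = 0.062324
The viral social-media post-present share is 0.813212·0.02 = 0.016264.
Hence the posterior is 0.016264/0.062324 ≈ 0.261.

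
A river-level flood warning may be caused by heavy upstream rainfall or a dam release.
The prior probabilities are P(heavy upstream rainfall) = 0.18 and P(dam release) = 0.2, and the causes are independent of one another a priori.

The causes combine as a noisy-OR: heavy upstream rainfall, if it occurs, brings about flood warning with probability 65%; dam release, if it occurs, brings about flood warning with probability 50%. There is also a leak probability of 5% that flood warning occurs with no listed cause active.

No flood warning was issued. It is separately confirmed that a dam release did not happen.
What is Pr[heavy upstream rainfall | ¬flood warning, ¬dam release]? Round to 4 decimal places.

Under noisy-OR, P(flood warning | causes) = 1 − (1−0.05)·∏(1−qᵢ) over the active causes.
Weight on heavy upstream rainfall=true, given the evidence: 0.3325*0.18 = 0.059850
Normalizer over all consistent configurations: 0.95*0.82 + 0.3325*0.18 = 0.838850
P(heavy upstream rainfall | ¬flood warning, ¬dam release) = 0.059850/0.838850 ≈ 0.0713

Pr[heavy upstream rainfall | ¬flood warning, ¬dam release] ≈ 0.0713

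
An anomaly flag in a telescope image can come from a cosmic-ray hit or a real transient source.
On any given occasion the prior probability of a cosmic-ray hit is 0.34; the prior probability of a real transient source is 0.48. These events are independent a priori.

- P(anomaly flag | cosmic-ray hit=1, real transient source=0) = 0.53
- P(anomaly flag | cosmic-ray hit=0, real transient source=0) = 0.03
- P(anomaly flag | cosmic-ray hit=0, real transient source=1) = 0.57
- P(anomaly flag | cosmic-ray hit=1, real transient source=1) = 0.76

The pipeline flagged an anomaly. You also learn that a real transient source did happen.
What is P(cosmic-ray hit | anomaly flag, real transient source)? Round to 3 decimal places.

For the numerator, keep only cosmic-ray hit=true terms: 0.76×0.34 = 0.258400
The normalizing constant is 0.57×0.66 + 0.76×0.34 = 0.634600
Posterior = 0.258400 / 0.634600 ≈ 0.407

P(cosmic-ray hit | anomaly flag, real transient source) ≈ 0.407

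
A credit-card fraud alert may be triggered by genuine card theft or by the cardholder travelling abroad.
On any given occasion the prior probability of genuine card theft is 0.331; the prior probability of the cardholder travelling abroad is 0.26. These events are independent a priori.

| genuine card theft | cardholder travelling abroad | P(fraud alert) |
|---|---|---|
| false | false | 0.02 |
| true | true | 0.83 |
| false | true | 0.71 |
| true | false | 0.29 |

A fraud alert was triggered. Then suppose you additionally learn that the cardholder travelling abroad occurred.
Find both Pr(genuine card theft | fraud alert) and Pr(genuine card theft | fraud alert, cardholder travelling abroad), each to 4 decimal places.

Weight on genuine card theft=true, given the evidence: 0.071033 + 0.071430 = 0.142463
The normalizing constant is 0.02*0.669*0.74 + 0.71*0.669*0.26 + 0.29*0.331*0.74 + 0.83*0.331*0.26 = 0.275861
P(genuine card theft | fraud alert) = 0.142463/0.275861 ≈ 0.5164

Now also conditioning on cardholder travelling abroad=true:
P(fraud alert | cardholder travelling abroad) = 0.71·0.669 + 0.83·0.331 = 0.474990 + 0.274730 = 0.749720
Restricting to configurations with genuine card theft present: 0.83·0.331 = 0.274730.
So P(genuine card theft | fraud alert, cardholder travelling abroad) = 0.274730/0.749720 ≈ 0.3664.

Pr(genuine card theft | fraud alert) ≈ 0.5164; Pr(genuine card theft | fraud alert, cardholder travelling abroad) ≈ 0.3664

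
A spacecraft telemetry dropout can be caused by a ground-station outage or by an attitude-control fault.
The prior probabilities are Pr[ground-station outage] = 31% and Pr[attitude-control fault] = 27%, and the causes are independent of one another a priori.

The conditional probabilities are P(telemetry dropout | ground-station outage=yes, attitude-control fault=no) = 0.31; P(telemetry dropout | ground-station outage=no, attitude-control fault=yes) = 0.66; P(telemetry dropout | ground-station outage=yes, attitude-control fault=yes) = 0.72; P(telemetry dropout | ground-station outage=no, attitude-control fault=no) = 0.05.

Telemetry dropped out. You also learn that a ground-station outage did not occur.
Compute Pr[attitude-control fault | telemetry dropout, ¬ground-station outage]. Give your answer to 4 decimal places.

For the numerator, keep only attitude-control fault=true terms: 0.66*0.27 = 0.178200
Denominator P(telemetry dropout | ¬ground-station outage): 0.05*0.73 + 0.66*0.27 = 0.214700
Posterior = 0.178200 / 0.214700 ≈ 0.8300

Pr[attitude-control fault | telemetry dropout, ¬ground-station outage] ≈ 0.8300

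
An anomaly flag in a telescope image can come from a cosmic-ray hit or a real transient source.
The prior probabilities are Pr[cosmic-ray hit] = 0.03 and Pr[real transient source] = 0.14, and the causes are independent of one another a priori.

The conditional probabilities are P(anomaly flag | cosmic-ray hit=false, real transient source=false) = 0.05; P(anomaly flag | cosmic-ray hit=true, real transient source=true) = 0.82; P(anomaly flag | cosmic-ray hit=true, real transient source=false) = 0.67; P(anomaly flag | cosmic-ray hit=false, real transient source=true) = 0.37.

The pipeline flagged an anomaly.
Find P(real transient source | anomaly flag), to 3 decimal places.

P(real transient source | anomaly flag) ≈ 0.476

For the numerator, keep only real transient source=true terms: 0.050246 + 0.003444 = 0.053690
Normalizer over all consistent configurations: 0.05×0.97×0.86 + 0.37×0.97×0.14 + 0.67×0.03×0.86 + 0.82×0.03×0.14 = 0.112686
P(real transient source | anomaly flag) = 0.053690/0.112686 ≈ 0.476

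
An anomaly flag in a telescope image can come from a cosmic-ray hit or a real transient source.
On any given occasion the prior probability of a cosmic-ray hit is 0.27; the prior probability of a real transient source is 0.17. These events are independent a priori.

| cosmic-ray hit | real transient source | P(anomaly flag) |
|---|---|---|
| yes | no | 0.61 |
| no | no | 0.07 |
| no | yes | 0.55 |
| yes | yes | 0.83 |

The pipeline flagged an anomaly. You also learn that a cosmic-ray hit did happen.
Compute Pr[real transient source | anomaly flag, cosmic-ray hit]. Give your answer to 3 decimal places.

Pr[real transient source | anomaly flag, cosmic-ray hit] ≈ 0.218

Sum P(anomaly flag|·) weighted by the priors over both values of real transient source:
  P(anomaly flag | cosmic-ray hit) = 0.61*0.83 + 0.83*0.17
        = 0.506300 + 0.141100 = 0.647400
Keeping only the real transient source-present terms gives 0.141100, so
  P(real transient source | anomaly flag, cosmic-ray hit) = 0.141100 / 0.647400 ≈ 0.218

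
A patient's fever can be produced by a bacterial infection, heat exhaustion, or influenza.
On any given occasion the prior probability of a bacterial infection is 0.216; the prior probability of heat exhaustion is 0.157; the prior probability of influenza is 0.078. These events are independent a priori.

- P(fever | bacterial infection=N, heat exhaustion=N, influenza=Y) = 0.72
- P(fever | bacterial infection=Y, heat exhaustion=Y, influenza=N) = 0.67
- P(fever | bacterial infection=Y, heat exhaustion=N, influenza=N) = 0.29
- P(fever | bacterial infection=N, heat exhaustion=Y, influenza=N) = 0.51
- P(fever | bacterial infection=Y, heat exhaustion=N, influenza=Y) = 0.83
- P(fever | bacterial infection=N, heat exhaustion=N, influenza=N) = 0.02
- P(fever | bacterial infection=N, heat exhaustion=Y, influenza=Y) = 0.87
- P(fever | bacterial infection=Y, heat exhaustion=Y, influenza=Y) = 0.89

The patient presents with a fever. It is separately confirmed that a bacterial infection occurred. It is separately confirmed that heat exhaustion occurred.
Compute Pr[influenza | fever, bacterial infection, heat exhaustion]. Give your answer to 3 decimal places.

Numerator (weight on configurations with influenza): 0.89*0.078 = 0.069420
Denominator P(fever | bacterial infection, heat exhaustion): 0.67*0.922 + 0.89*0.078 = 0.687160
Posterior = 0.069420 / 0.687160 ≈ 0.101

Pr[influenza | fever, bacterial infection, heat exhaustion] ≈ 0.101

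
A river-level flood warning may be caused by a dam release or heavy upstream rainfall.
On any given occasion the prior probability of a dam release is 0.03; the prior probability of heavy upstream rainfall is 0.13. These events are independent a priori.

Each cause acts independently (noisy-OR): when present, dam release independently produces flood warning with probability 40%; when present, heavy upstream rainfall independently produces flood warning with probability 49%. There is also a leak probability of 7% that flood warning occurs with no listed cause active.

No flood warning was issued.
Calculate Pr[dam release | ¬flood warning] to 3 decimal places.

Under noisy-OR, P(flood warning | causes) = 1 − (1−0.07)·∏(1−qᵢ) over the active causes.
Enumerate the 4 (dam release, heavy upstream rainfall) configurations and weight by the priors:
  P(¬flood warning) = 0.93·0.97·0.87 + 0.4743·0.97·0.13 + 0.558·0.03·0.87 + 0.28458·0.03·0.13
        = 0.784827 + 0.059809 + 0.014564 + 0.001110 = 0.860310
The terms with dam release present sum to 0.015674, so
  P(dam release | ¬flood warning) = 0.015674 / 0.860310 ≈ 0.018

Pr[dam release | ¬flood warning] ≈ 0.018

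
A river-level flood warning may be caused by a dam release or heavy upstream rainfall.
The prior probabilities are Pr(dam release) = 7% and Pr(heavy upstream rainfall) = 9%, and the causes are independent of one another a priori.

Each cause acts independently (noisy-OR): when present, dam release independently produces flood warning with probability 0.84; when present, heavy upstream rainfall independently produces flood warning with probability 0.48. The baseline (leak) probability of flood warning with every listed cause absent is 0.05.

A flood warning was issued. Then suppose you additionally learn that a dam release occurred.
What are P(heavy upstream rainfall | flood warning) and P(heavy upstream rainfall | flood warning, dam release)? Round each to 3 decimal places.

P(heavy upstream rainfall | flood warning) ≈ 0.333; P(heavy upstream rainfall | flood warning, dam release) ≈ 0.097

Under noisy-OR, P(flood warning | causes) = 1 − (1−0.05)·∏(1−qᵢ) over the active causes.
Enumerate the 4 (dam release, heavy upstream rainfall) configurations and weight by the priors:
  P(flood warning) = 0.05·0.93·0.91 + 0.506·0.93·0.09 + 0.848·0.07·0.91 + 0.92096·0.07·0.09
        = 0.042315 + 0.042352 + 0.054018 + 0.005802 = 0.144487
The terms with heavy upstream rainfall present sum to 0.048154, so
  P(heavy upstream rainfall | flood warning) = 0.048154 / 0.144487 ≈ 0.333

With the extra evidence:
Numerator (weight on configurations with heavy upstream rainfall): 0.92096·0.09 = 0.082886
Normalizer over all consistent configurations: 0.848·0.91 + 0.92096·0.09 = 0.854566
P(heavy upstream rainfall | flood warning, dam release) = 0.082886/0.854566 ≈ 0.097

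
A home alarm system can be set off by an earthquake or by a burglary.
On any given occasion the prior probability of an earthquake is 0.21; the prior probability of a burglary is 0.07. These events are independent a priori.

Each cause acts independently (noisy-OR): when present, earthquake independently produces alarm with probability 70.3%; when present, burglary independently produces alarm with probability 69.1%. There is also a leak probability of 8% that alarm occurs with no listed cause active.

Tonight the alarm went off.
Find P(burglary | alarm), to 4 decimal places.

Under noisy-OR, P(alarm | causes) = 1 − (1−0.08)·∏(1−qᵢ) over the active causes.
Numerator (weight on configurations with burglary): 0.039579 + 0.013459 = 0.053038
The normalizing constant is 0.08·0.79·0.93 + 0.71572·0.79·0.07 + 0.72676·0.21·0.93 + 0.915569·0.21·0.07 = 0.253750
P(burglary | alarm) = 0.053038/0.253750 ≈ 0.2090

P(burglary | alarm) ≈ 0.2090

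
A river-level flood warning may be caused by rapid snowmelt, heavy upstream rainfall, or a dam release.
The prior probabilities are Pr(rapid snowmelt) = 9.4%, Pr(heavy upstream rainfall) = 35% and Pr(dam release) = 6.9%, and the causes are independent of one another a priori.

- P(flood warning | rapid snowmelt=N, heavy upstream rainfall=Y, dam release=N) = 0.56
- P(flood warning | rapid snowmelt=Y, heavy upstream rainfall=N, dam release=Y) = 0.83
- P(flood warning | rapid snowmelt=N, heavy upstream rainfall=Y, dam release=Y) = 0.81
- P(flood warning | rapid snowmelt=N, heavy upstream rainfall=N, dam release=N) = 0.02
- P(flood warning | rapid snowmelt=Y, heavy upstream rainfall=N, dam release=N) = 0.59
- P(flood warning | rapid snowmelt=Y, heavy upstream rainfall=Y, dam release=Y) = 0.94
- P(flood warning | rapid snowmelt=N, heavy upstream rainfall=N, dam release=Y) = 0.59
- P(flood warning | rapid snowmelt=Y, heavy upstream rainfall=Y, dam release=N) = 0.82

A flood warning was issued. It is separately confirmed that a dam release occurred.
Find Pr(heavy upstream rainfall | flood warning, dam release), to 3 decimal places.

Pr(heavy upstream rainfall | flood warning, dam release) ≈ 0.420

Numerator (weight on configurations with heavy upstream rainfall): 0.256851 + 0.030926 = 0.287777
The normalizing constant is 0.59×0.906×0.65 + 0.81×0.906×0.35 + 0.83×0.094×0.65 + 0.94×0.094×0.35 = 0.685941
Posterior = 0.287777 / 0.685941 ≈ 0.420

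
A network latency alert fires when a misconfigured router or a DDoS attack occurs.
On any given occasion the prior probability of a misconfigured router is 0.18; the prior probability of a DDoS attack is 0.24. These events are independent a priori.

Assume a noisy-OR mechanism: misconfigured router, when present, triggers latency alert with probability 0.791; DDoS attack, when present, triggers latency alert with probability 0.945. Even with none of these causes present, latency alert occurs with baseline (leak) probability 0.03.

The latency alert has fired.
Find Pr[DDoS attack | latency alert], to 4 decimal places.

Pr[DDoS attack | latency alert] ≈ 0.6419

Under noisy-OR, P(latency alert | causes) = 1 − (1−0.03)·∏(1−qᵢ) over the active causes.
Numerator (weight on configurations with DDoS attack): 0.186301 + 0.042718 = 0.229019
Normalizer over all consistent configurations: 0.03*0.82*0.76 + 0.94665*0.82*0.24 + 0.79727*0.18*0.76 + 0.98885*0.18*0.24 = 0.356782
P(DDoS attack | latency alert) = 0.229019/0.356782 ≈ 0.6419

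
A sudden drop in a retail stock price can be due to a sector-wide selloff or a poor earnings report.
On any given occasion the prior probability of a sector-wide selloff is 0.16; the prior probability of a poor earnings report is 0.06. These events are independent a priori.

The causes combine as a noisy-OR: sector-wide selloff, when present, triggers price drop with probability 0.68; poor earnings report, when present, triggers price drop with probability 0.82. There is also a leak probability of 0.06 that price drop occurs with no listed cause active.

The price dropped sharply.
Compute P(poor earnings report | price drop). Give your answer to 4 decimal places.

P(poor earnings report | price drop) ≈ 0.2504

Under noisy-OR, P(price drop | causes) = 1 − (1−0.06)·∏(1−qᵢ) over the active causes.
Sum P(price drop|·) weighted by the priors over the 4 (sector-wide selloff, poor earnings report) configurations:
  P(price drop) = 0.06*0.84*0.94 + 0.8308*0.84*0.06 + 0.6992*0.16*0.94 + 0.945856*0.16*0.06
        = 0.047376 + 0.041872 + 0.105160 + 0.009080 = 0.203488
Keeping only the poor earnings report-present terms gives 0.050952, so
  P(poor earnings report | price drop) = 0.050952 / 0.203488 ≈ 0.2504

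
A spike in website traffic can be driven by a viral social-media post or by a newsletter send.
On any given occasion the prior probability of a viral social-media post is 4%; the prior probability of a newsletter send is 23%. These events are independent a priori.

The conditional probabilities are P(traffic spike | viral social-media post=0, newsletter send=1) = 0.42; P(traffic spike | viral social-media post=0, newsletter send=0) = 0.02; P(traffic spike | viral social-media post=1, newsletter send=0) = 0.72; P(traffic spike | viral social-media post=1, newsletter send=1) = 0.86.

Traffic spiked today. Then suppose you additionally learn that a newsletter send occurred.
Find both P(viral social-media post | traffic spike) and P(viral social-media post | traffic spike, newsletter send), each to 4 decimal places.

P(viral social-media post | traffic spike) ≈ 0.2187; P(viral social-media post | traffic spike, newsletter send) ≈ 0.0786

By total probability over the 4 (viral social-media post, newsletter send) configurations:
  P(traffic spike) = 0.02×0.96×0.77 + 0.42×0.96×0.23 + 0.72×0.04×0.77 + 0.86×0.04×0.23
        = 0.014784 + 0.092736 + 0.022176 + 0.007912 = 0.137608
Keeping only the viral social-media post-present terms gives 0.030088, so
  P(viral social-media post | traffic spike) = 0.030088 / 0.137608 ≈ 0.2187

Now condition on the additional information:
By total probability over both values of viral social-media post:
  P(traffic spike | newsletter send) = 0.42·0.96 + 0.86·0.04
        = 0.403200 + 0.034400 = 0.437600
Keeping only the viral social-media post-present terms gives 0.034400, so
  P(viral social-media post | traffic spike, newsletter send) = 0.034400 / 0.437600 ≈ 0.0786
— newsletter send explains away the evidence for viral social-media post.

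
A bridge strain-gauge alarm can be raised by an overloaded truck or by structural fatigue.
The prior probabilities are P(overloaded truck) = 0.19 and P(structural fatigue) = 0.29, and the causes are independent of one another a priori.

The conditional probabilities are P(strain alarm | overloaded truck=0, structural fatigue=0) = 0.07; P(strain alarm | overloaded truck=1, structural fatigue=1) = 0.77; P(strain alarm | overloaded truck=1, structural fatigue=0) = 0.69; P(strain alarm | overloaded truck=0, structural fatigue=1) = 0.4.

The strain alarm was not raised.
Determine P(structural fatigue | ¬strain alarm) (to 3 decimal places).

Sum P(¬strain alarm|·) weighted by the priors over the 4 (overloaded truck, structural fatigue) configurations:
  P(¬strain alarm) = 0.93·0.81·0.71 + 0.6·0.81·0.29 + 0.31·0.19·0.71 + 0.23·0.19·0.29
        = 0.534843 + 0.140940 + 0.041819 + 0.012673 = 0.730275
The terms with structural fatigue present sum to 0.153613, so
  P(structural fatigue | ¬strain alarm) = 0.153613 / 0.730275 ≈ 0.210

P(structural fatigue | ¬strain alarm) ≈ 0.210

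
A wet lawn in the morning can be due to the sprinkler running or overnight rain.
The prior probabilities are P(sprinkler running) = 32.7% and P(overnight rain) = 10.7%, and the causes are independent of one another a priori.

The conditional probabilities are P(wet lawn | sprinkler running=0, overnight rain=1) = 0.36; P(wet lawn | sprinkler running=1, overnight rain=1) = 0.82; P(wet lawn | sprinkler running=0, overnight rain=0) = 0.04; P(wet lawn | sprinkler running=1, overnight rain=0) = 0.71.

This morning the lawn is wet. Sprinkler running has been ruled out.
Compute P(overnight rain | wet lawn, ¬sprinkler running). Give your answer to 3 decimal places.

Sum P(wet lawn|·) weighted by the priors over both values of overnight rain:
  P(wet lawn | ¬sprinkler running) = 0.04×0.893 + 0.36×0.107
        = 0.035720 + 0.038520 = 0.074240
Configurations with overnight rain contribute 0.038520, so
  P(overnight rain | wet lawn, ¬sprinkler running) = 0.038520 / 0.074240 ≈ 0.519

P(overnight rain | wet lawn, ¬sprinkler running) ≈ 0.519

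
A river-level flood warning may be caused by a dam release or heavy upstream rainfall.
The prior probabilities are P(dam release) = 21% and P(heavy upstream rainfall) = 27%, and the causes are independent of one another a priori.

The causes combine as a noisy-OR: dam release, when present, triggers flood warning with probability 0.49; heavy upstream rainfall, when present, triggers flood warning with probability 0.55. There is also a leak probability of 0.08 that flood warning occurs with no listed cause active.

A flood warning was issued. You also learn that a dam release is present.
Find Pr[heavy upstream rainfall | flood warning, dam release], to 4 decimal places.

Pr[heavy upstream rainfall | flood warning, dam release] ≈ 0.3547

Under noisy-OR, P(flood warning | causes) = 1 − (1−0.08)·∏(1−qᵢ) over the active causes.
By total probability over both values of heavy upstream rainfall:
  P(flood warning | dam release) = 0.5308*0.73 + 0.78886*0.27
        = 0.387484 + 0.212992 = 0.600476
Configurations with heavy upstream rainfall contribute 0.212992, so
  P(heavy upstream rainfall | flood warning, dam release) = 0.212992 / 0.600476 ≈ 0.3547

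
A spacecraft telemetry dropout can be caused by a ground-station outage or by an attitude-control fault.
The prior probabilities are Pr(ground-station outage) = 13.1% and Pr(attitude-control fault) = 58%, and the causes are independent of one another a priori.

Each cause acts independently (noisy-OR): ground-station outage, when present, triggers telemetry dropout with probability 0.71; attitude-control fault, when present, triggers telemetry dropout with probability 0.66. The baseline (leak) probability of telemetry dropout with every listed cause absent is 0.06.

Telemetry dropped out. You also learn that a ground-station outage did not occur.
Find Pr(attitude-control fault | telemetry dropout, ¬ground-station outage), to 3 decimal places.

Pr(attitude-control fault | telemetry dropout, ¬ground-station outage) ≈ 0.940

Under noisy-OR, P(telemetry dropout | causes) = 1 − (1−0.06)·∏(1−qᵢ) over the active causes.
Weight on attitude-control fault=true, given the evidence: 0.6804*0.58 = 0.394632
Denominator P(telemetry dropout | ¬ground-station outage): 0.06*0.42 + 0.6804*0.58 = 0.419832
P(attitude-control fault | telemetry dropout, ¬ground-station outage) = 0.394632/0.419832 ≈ 0.940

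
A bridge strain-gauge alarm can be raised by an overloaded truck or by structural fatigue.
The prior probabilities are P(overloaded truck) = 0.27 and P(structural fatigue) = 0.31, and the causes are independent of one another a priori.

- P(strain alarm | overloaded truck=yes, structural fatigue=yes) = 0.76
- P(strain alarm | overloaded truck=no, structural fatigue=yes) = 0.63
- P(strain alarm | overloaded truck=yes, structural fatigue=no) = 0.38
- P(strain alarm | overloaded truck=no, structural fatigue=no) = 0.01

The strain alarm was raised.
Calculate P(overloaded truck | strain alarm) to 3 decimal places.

P(overloaded truck | strain alarm) ≈ 0.477

P(strain alarm) = 0.01*0.73*0.69 + 0.63*0.73*0.31 + 0.38*0.27*0.69 + 0.76*0.27*0.31 = 0.005037 + 0.142569 + 0.070794 + 0.063612 = 0.282012
The overloaded truck-present share is 0.070794 + 0.063612 = 0.134406.
Hence the posterior is 0.134406/0.282012 ≈ 0.477.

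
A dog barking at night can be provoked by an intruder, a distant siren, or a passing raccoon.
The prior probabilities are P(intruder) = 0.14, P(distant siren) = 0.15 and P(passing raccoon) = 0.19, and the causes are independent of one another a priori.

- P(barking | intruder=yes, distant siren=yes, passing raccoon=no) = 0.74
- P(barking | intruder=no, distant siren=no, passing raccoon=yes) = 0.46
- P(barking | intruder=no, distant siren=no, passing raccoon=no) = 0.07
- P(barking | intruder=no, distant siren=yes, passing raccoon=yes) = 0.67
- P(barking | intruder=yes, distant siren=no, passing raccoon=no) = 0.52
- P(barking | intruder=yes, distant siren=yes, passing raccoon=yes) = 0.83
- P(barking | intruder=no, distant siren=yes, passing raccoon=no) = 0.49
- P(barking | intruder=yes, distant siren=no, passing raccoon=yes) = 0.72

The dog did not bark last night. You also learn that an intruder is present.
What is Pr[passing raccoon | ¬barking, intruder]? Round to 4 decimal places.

P(¬barking | intruder) = 0.48×0.85×0.81 + 0.28×0.85×0.19 + 0.26×0.15×0.81 + 0.17×0.15×0.19 = 0.330480 + 0.045220 + 0.031590 + 0.004845 = 0.412135
The passing raccoon-present share is 0.045220 + 0.004845 = 0.050065.
So P(passing raccoon | ¬barking, intruder) = 0.050065/0.412135 ≈ 0.1215.

Pr[passing raccoon | ¬barking, intruder] ≈ 0.1215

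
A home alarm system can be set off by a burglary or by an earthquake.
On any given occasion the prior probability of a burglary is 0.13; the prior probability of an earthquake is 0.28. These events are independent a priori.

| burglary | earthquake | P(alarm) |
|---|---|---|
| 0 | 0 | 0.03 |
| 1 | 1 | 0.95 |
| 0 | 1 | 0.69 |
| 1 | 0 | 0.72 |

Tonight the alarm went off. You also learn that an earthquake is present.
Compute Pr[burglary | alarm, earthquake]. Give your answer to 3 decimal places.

By total probability over both values of burglary:
  P(alarm | earthquake) = 0.69×0.87 + 0.95×0.13
        = 0.600300 + 0.123500 = 0.723800
The terms with burglary present sum to 0.123500, so
  P(burglary | alarm, earthquake) = 0.123500 / 0.723800 ≈ 0.171

Pr[burglary | alarm, earthquake] ≈ 0.171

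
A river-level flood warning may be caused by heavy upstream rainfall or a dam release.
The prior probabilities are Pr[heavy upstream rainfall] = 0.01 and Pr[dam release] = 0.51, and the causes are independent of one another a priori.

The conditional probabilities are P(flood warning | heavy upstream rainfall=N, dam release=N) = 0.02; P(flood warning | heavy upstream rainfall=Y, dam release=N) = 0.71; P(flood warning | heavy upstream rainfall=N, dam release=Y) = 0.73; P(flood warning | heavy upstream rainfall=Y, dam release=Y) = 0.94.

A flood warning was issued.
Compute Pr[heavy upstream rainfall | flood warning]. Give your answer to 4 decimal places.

Pr[heavy upstream rainfall | flood warning] ≈ 0.0214

P(flood warning) = 0.02·0.99·0.49 + 0.73·0.99·0.51 + 0.71·0.01·0.49 + 0.94·0.01·0.51 = 0.009702 + 0.368577 + 0.003479 + 0.004794 = 0.386552
The heavy upstream rainfall-present share is 0.003479 + 0.004794 = 0.008273.
P(heavy upstream rainfall | flood warning) = 0.008273 / 0.386552 ≈ 0.0214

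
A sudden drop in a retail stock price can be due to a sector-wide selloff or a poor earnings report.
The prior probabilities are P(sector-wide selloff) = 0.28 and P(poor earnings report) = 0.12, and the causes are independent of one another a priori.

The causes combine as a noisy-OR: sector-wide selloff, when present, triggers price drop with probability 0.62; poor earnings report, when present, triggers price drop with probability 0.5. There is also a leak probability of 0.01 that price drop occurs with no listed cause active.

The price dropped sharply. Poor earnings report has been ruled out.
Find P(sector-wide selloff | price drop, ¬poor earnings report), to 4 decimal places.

Under noisy-OR, P(price drop | causes) = 1 − (1−0.01)·∏(1−qᵢ) over the active causes.
P(price drop | ¬poor earnings report) = 0.01·0.72 + 0.6238·0.28 = 0.007200 + 0.174664 = 0.181864
Of this, 0.174664 comes from 0.6238·0.28 (the sector-wide selloff=true cases).
Hence the posterior is 0.174664/0.181864 ≈ 0.9604.

P(sector-wide selloff | price drop, ¬poor earnings report) ≈ 0.9604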